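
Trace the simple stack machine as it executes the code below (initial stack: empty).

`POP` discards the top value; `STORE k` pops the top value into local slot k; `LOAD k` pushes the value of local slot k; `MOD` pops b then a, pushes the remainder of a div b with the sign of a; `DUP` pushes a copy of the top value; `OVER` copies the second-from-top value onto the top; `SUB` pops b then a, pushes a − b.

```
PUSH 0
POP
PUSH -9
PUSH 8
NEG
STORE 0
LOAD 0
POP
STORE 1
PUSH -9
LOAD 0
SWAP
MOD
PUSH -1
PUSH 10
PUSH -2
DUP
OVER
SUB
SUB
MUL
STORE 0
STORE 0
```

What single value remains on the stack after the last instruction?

PUSH 0  → 0
POP     → (empty)
PUSH -9 → -9
PUSH 8  → -9 8
NEG     → -9 -8
STORE 0 → -9
LOAD 0  → -9 -8
POP     → -9
STORE 1 → (empty)
PUSH -9 → -9
LOAD 0  → -9 -8
SWAP    → -8 -9
MOD     → -8
PUSH -1 → -8 -1
PUSH 10 → -8 -1 10
PUSH -2 → -8 -1 10 -2
DUP     → -8 -1 10 -2 -2
OVER    → -8 -1 10 -2 -2 -2
SUB     → -8 -1 10 -2 0
SUB     → -8 -1 10 -2
MUL     → -8 -1 -20
STORE 0 → -8 -1
STORE 0 → -8

-8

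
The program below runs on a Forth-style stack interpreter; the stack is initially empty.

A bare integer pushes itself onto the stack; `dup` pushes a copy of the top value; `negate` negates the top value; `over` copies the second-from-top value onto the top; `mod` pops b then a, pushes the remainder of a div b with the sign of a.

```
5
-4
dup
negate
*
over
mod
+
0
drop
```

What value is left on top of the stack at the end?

5       5
-4      5 -4
dup     5 -4 -4
negate  5 -4 4
*       5 -16
over    5 -16 5
mod     5 -1
+       4
0       4 0
drop    4

4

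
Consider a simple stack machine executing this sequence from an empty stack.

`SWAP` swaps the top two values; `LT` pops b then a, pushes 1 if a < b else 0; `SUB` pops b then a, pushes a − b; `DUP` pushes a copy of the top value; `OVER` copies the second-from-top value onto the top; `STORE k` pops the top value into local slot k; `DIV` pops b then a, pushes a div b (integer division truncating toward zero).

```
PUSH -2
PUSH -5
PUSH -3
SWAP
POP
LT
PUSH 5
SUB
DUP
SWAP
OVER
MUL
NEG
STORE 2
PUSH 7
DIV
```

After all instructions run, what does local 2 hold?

-25

PUSH -2 -> -2
PUSH -5 -> -2 -5
PUSH -3 -> -2 -5 -3
SWAP    -> -2 -3 -5
POP     -> -2 -3
LT      -> 0
PUSH 5  -> 0 5
SUB     -> -5
DUP     -> -5 -5
SWAP    -> -5 -5
OVER    -> -5 -5 -5
MUL     -> -5 25
NEG     -> -5 -25
STORE 2 -> -5
PUSH 7  -> -5 7
DIV     -> 0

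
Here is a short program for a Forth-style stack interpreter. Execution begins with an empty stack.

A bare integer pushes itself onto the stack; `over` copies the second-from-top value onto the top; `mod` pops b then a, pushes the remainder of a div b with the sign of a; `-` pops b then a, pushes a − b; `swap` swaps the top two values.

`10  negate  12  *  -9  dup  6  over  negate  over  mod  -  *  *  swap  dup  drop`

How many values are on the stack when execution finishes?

2

10     -> 10
negate -> -10
12     -> -10 12
*      -> -120
-9     -> -120 -9
dup    -> -120 -9 -9
6      -> -120 -9 -9 6
over   -> -120 -9 -9 6 -9
negate -> -120 -9 -9 6 9
over   -> -120 -9 -9 6 9 6
mod    -> -120 -9 -9 6 3
-      -> -120 -9 -9 3
*      -> -120 -9 -27
*      -> -120 243
swap   -> 243 -120
dup    -> 243 -120 -120
drop   -> 243 -120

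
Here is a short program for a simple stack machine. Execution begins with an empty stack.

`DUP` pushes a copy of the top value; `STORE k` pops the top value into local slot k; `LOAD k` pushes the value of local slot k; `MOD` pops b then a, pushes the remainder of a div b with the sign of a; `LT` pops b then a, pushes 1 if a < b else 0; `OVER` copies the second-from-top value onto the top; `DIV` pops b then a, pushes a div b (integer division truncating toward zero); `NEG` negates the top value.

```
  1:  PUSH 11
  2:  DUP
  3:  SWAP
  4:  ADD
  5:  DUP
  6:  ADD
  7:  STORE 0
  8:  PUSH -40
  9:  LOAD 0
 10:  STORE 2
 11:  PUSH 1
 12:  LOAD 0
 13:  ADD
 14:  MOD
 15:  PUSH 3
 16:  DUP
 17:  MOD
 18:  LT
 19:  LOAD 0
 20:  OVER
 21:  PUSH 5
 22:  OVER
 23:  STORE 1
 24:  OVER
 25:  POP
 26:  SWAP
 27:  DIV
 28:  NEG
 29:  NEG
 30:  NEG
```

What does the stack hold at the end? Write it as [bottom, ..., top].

[1, 44, -5]

PUSH 11  : 11
DUP      : 11 11
SWAP     : 11 11
ADD      : 22
DUP      : 22 22
ADD      : 44
STORE 0  : (empty)
PUSH -40 : -40
LOAD 0   : -40 44
STORE 2  : -40
PUSH 1   : -40 1
LOAD 0   : -40 1 44
ADD      : -40 45
MOD      : -40
PUSH 3   : -40 3
DUP      : -40 3 3
MOD      : -40 0
LT       : 1
LOAD 0   : 1 44
OVER     : 1 44 1
PUSH 5   : 1 44 1 5
OVER     : 1 44 1 5 1
STORE 1  : 1 44 1 5
OVER     : 1 44 1 5 1
POP      : 1 44 1 5
SWAP     : 1 44 5 1
DIV      : 1 44 5
NEG      : 1 44 -5
NEG      : 1 44 5
NEG      : 1 44 -5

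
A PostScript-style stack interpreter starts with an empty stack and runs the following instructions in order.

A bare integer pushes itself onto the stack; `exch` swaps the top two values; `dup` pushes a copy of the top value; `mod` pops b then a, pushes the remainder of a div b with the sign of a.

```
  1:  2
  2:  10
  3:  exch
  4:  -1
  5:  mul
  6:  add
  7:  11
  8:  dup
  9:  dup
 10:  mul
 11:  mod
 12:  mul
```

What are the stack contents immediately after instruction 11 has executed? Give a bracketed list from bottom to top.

[8, 11]

2    → [2]
10   → [2, 10]
exch → [10, 2]
-1   → [10, 2, -1]
mul  → [10, -2]
add  → [8]
11   → [8, 11]
dup  → [8, 11, 11]
dup  → [8, 11, 11, 11]
mul  → [8, 11, 121]
mod  → [8, 11]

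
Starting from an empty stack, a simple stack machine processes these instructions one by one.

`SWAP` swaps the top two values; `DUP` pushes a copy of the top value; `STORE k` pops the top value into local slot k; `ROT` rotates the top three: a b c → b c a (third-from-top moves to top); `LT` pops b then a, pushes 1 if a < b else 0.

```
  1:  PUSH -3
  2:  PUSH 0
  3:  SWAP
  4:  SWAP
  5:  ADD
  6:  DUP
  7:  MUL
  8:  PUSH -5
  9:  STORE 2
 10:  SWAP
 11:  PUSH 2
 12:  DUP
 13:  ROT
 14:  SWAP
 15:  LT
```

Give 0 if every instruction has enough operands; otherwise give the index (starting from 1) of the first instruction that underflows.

10

PUSH -3 -> -3
PUSH 0  -> -3 0
SWAP    -> 0 -3
SWAP    -> -3 0
ADD     -> -3
DUP     -> -3 -3
MUL     -> 9
PUSH -5 -> 9 -5
STORE 2 -> 9
SWAP  — needs 2 operands, stack has 1 → underflow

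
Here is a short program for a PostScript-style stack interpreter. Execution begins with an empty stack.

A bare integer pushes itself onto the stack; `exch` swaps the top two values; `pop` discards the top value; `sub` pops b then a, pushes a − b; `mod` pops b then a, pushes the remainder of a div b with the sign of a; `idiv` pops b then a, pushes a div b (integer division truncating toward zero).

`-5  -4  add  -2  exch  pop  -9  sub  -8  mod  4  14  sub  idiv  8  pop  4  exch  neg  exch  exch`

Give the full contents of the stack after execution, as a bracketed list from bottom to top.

-5    [-5]
-4    [-5, -4]
add   [-9]
-2    [-9, -2]
exch  [-2, -9]
pop   [-2]
-9    [-2, -9]
sub   [7]
-8    [7, -8]
mod   [7]
4     [7, 4]
14    [7, 4, 14]
sub   [7, -10]
idiv  [0]
8     [0, 8]
pop   [0]
4     [0, 4]
exch  [4, 0]
neg   [4, 0]
exch  [0, 4]
exch  [4, 0]

[4, 0]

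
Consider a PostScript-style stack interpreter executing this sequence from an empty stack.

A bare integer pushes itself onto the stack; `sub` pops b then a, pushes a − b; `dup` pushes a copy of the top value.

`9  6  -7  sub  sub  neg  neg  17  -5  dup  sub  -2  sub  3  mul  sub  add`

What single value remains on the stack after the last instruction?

9   → [9]
6   → [9, 6]
-7  → [9, 6, -7]
sub → [9, 13]
sub → [-4]
neg → [4]
neg → [-4]
17  → [-4, 17]
-5  → [-4, 17, -5]
dup → [-4, 17, -5, -5]
sub → [-4, 17, 0]
-2  → [-4, 17, 0, -2]
sub → [-4, 17, 2]
3   → [-4, 17, 2, 3]
mul → [-4, 17, 6]
sub → [-4, 11]
add → [7]

7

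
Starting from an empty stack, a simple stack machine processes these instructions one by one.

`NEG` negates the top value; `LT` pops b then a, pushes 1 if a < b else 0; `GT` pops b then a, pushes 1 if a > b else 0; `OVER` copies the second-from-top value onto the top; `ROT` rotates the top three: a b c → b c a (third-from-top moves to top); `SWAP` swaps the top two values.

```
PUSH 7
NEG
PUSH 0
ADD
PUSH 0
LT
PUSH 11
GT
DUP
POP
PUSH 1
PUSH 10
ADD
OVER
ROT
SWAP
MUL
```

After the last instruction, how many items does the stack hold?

PUSH 7  -> [7]
NEG     -> [-7]
PUSH 0  -> [-7, 0]
ADD     -> [-7]
PUSH 0  -> [-7, 0]
LT      -> [1]
PUSH 11 -> [1, 11]
GT      -> [0]
DUP     -> [0, 0]
POP     -> [0]
PUSH 1  -> [0, 1]
PUSH 10 -> [0, 1, 10]
ADD     -> [0, 11]
OVER    -> [0, 11, 0]
ROT     -> [11, 0, 0]
SWAP    -> [11, 0, 0]
MUL     -> [11, 0]

2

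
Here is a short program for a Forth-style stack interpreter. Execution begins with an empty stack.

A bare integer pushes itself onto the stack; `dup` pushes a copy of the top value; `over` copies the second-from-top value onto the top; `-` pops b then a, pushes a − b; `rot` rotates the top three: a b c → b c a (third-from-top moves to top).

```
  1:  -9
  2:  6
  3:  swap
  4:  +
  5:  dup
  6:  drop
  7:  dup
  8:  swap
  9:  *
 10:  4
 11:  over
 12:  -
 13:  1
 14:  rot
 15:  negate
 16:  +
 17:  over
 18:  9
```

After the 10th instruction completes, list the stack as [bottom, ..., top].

-9   : [-9]
6    : [-9, 6]
swap : [6, -9]
+    : [-3]
dup  : [-3, -3]
drop : [-3]
dup  : [-3, -3]
swap : [-3, -3]
*    : [9]
4    : [9, 4]

[9, 4]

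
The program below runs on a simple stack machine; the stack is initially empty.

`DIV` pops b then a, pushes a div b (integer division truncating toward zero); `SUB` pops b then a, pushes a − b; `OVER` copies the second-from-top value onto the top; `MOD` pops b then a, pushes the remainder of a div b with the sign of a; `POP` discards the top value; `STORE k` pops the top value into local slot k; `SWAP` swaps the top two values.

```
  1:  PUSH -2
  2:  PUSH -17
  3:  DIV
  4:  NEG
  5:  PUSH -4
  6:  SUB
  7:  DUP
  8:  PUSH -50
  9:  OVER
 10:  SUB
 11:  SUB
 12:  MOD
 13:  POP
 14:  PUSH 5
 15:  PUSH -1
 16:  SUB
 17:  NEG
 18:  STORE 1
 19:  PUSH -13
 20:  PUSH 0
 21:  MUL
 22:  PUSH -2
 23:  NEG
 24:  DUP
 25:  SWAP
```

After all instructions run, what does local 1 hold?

PUSH -2  → [-2]
PUSH -17 → [-2, -17]
DIV      → [0]
NEG      → [0]
PUSH -4  → [0, -4]
SUB      → [4]
DUP      → [4, 4]
PUSH -50 → [4, 4, -50]
OVER     → [4, 4, -50, 4]
SUB      → [4, 4, -54]
SUB      → [4, 58]
MOD      → [4]
POP      → []
PUSH 5   → [5]
PUSH -1  → [5, -1]
SUB      → [6]
NEG      → [-6]
STORE 1  → []
PUSH -13 → [-13]
PUSH 0   → [-13, 0]
MUL      → [0]
PUSH -2  → [0, -2]
NEG      → [0, 2]
DUP      → [0, 2, 2]
SWAP     → [0, 2, 2]

-6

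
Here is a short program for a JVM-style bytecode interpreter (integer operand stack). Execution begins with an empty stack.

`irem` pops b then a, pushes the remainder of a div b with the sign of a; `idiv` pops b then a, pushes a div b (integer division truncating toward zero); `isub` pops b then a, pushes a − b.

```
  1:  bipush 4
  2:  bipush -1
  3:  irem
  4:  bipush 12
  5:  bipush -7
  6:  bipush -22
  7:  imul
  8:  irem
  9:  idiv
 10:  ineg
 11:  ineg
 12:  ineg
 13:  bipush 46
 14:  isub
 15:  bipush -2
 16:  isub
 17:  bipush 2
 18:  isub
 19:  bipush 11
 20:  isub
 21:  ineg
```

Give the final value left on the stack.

bipush 4   -> 4
bipush -1  -> 4 -1
irem       -> 0
bipush 12  -> 0 12
bipush -7  -> 0 12 -7
bipush -22 -> 0 12 -7 -22
imul       -> 0 12 154
irem       -> 0 12
idiv       -> 0
ineg       -> 0
ineg       -> 0
ineg       -> 0
bipush 46  -> 0 46
isub       -> -46
bipush -2  -> -46 -2
isub       -> -44
bipush 2   -> -44 2
isub       -> -46
bipush 11  -> -46 11
isub       -> -57
ineg       -> 57

57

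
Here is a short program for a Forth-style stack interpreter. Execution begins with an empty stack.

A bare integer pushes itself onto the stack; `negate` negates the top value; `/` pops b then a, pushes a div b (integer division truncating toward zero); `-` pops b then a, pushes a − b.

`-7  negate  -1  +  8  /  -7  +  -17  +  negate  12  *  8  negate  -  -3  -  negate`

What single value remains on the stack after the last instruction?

-299

-7     : -7
negate : 7
-1     : 7 -1
+      : 6
8      : 6 8
/      : 0
-7     : 0 -7
+      : -7
-17    : -7 -17
+      : -24
negate : 24
12     : 24 12
*      : 288
8      : 288 8
negate : 288 -8
-      : 296
-3     : 296 -3
-      : 299
negate : -299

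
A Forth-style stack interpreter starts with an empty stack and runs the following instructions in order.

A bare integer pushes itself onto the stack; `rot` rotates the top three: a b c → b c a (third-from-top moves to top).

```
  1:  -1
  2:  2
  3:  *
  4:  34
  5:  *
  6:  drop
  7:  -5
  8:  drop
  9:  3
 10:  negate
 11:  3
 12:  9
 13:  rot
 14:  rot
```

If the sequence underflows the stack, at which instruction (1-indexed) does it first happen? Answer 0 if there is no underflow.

0

-1     → [-1]
2      → [-1, 2]
*      → [-2]
34     → [-2, 34]
*      → [-68]
drop   → []
-5     → [-5]
drop   → []
3      → [3]
negate → [-3]
3      → [-3, 3]
9      → [-3, 3, 9]
rot    → [3, 9, -3]
rot    → [9, -3, 3]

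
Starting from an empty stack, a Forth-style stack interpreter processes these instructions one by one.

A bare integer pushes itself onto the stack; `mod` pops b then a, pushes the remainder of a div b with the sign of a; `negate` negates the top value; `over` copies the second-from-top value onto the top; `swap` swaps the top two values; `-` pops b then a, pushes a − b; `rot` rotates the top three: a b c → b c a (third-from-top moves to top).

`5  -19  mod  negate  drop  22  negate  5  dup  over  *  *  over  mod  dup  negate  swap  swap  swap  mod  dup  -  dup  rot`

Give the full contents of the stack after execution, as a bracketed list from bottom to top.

[0, 0, -22]

5       [5]
-19     [5, -19]
mod     [5]
negate  [-5]
drop    []
22      [22]
negate  [-22]
5       [-22, 5]
dup     [-22, 5, 5]
over    [-22, 5, 5, 5]
*       [-22, 5, 25]
*       [-22, 125]
over    [-22, 125, -22]
mod     [-22, 15]
dup     [-22, 15, 15]
negate  [-22, 15, -15]
swap    [-22, -15, 15]
swap    [-22, 15, -15]
swap    [-22, -15, 15]
mod     [-22, 0]
dup     [-22, 0, 0]
-       [-22, 0]
dup     [-22, 0, 0]
rot     [0, 0, -22]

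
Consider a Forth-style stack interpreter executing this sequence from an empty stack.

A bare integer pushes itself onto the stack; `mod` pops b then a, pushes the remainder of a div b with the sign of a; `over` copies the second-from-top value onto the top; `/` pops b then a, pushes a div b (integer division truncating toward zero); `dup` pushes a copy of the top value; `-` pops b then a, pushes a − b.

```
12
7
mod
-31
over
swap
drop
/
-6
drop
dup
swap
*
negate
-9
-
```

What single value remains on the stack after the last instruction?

8

12     : 12
7      : 12 7
mod    : 5
-31    : 5 -31
over   : 5 -31 5
swap   : 5 5 -31
drop   : 5 5
/      : 1
-6     : 1 -6
drop   : 1
dup    : 1 1
swap   : 1 1
*      : 1
negate : -1
-9     : -1 -9
-      : 8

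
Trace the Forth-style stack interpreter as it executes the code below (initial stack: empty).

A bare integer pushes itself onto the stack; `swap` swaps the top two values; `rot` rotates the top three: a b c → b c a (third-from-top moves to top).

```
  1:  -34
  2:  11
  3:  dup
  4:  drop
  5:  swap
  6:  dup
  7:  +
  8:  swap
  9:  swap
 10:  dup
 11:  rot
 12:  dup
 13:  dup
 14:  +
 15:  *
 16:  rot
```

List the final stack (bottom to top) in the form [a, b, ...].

[-68, 242, -68]

-34  → -34
11   → -34 11
dup  → -34 11 11
drop → -34 11
swap → 11 -34
dup  → 11 -34 -34
+    → 11 -68
swap → -68 11
swap → 11 -68
dup  → 11 -68 -68
rot  → -68 -68 11
dup  → -68 -68 11 11
dup  → -68 -68 11 11 11
+    → -68 -68 11 22
*    → -68 -68 242
rot  → -68 242 -68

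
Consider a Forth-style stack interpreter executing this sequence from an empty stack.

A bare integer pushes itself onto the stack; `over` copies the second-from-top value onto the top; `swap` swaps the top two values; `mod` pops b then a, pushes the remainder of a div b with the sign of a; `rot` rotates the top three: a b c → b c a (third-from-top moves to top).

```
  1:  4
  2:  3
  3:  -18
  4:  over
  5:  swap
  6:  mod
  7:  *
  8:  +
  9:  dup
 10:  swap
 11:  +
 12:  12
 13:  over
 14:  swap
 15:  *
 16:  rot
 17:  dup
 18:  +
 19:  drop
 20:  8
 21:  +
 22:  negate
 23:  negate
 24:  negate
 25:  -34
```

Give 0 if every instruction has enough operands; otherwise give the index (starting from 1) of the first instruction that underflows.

4    : 4
3    : 4 3
-18  : 4 3 -18
over : 4 3 -18 3
swap : 4 3 3 -18
mod  : 4 3 3
*    : 4 9
+    : 13
dup  : 13 13
swap : 13 13
+    : 26
12   : 26 12
over : 26 12 26
swap : 26 26 12
*    : 26 312
rot  — needs 3 operands, stack has 2 → underflow

16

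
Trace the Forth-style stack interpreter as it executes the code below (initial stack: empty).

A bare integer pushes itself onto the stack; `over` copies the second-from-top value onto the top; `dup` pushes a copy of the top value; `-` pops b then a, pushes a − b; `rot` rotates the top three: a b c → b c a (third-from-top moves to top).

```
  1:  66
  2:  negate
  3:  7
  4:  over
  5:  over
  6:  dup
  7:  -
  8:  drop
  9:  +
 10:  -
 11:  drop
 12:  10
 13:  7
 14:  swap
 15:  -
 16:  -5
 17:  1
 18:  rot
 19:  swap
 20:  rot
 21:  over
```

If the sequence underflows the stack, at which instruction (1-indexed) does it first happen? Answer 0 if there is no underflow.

66     : 66
negate : -66
7      : -66 7
over   : -66 7 -66
over   : -66 7 -66 7
dup    : -66 7 -66 7 7
-      : -66 7 -66 0
drop   : -66 7 -66
+      : -66 -59
-      : -7
drop   : (empty)
10     : 10
7      : 10 7
swap   : 7 10
-      : -3
-5     : -3 -5
1      : -3 -5 1
rot    : -5 1 -3
swap   : -5 -3 1
rot    : -3 1 -5
over   : -3 1 -5 1

0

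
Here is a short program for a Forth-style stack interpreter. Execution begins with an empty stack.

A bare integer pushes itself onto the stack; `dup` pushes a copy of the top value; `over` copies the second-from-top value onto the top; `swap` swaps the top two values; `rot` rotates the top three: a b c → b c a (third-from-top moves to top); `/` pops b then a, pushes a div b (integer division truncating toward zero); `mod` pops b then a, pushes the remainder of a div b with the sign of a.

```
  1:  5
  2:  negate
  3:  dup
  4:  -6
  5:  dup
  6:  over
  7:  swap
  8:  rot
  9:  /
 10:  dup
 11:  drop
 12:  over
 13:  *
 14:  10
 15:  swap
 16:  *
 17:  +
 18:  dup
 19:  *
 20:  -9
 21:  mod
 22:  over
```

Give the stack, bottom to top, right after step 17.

5      → 5
negate → -5
dup    → -5 -5
-6     → -5 -5 -6
dup    → -5 -5 -6 -6
over   → -5 -5 -6 -6 -6
swap   → -5 -5 -6 -6 -6
rot    → -5 -5 -6 -6 -6
/      → -5 -5 -6 1
dup    → -5 -5 -6 1 1
drop   → -5 -5 -6 1
over   → -5 -5 -6 1 -6
*      → -5 -5 -6 -6
10     → -5 -5 -6 -6 10
swap   → -5 -5 -6 10 -6
*      → -5 -5 -6 -60
+      → -5 -5 -66

[-5, -5, -66]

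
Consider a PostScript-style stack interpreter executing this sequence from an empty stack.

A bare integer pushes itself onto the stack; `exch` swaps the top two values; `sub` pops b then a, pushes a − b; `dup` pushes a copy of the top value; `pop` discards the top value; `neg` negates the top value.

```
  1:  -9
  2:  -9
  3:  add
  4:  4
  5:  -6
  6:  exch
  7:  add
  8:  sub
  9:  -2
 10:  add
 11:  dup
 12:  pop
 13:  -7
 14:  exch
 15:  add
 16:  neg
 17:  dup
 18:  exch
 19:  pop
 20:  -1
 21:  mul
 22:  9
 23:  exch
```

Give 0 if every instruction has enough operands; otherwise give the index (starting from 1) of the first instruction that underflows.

0

-9   -> [-9]
-9   -> [-9, -9]
add  -> [-18]
4    -> [-18, 4]
-6   -> [-18, 4, -6]
exch -> [-18, -6, 4]
add  -> [-18, -2]
sub  -> [-16]
-2   -> [-16, -2]
add  -> [-18]
dup  -> [-18, -18]
pop  -> [-18]
-7   -> [-18, -7]
exch -> [-7, -18]
add  -> [-25]
neg  -> [25]
dup  -> [25, 25]
exch -> [25, 25]
pop  -> [25]
-1   -> [25, -1]
mul  -> [-25]
9    -> [-25, 9]
exch -> [9, -25]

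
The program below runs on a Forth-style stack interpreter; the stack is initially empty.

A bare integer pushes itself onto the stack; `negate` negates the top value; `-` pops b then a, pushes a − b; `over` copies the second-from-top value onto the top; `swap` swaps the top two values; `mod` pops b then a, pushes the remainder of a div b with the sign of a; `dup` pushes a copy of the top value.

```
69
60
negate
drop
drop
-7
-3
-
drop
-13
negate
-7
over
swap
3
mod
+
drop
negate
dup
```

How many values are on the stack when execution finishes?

2

69     : [69]
60     : [69, 60]
negate : [69, -60]
drop   : [69]
drop   : []
-7     : [-7]
-3     : [-7, -3]
-      : [-4]
drop   : []
-13    : [-13]
negate : [13]
-7     : [13, -7]
over   : [13, -7, 13]
swap   : [13, 13, -7]
3      : [13, 13, -7, 3]
mod    : [13, 13, -1]
+      : [13, 12]
drop   : [13]
negate : [-13]
dup    : [-13, -13]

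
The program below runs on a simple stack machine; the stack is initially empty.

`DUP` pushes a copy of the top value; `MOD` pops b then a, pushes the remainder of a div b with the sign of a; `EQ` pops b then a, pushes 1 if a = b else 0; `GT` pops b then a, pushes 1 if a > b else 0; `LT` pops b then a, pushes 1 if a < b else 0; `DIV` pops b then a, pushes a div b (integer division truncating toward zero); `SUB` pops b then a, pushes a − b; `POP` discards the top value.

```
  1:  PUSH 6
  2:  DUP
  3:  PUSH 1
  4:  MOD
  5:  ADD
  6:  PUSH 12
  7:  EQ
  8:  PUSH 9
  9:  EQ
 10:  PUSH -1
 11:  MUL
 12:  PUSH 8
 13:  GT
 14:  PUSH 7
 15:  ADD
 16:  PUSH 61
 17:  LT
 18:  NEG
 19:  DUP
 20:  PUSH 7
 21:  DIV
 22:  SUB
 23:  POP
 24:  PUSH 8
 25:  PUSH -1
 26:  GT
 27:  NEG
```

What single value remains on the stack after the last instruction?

-1

PUSH 6  → [6]
DUP     → [6, 6]
PUSH 1  → [6, 6, 1]
MOD     → [6, 0]
ADD     → [6]
PUSH 12 → [6, 12]
EQ      → [0]
PUSH 9  → [0, 9]
EQ      → [0]
PUSH -1 → [0, -1]
MUL     → [0]
PUSH 8  → [0, 8]
GT      → [0]
PUSH 7  → [0, 7]
ADD     → [7]
PUSH 61 → [7, 61]
LT      → [1]
NEG     → [-1]
DUP     → [-1, -1]
PUSH 7  → [-1, -1, 7]
DIV     → [-1, 0]
SUB     → [-1]
POP     → []
PUSH 8  → [8]
PUSH -1 → [8, -1]
GT      → [1]
NEG     → [-1]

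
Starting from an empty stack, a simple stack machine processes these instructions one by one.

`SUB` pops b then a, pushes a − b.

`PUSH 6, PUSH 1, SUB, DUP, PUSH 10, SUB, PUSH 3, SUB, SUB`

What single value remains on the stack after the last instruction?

PUSH 6  → 6
PUSH 1  → 6 1
SUB     → 5
DUP     → 5 5
PUSH 10 → 5 5 10
SUB     → 5 -5
PUSH 3  → 5 -5 3
SUB     → 5 -8
SUB     → 13

13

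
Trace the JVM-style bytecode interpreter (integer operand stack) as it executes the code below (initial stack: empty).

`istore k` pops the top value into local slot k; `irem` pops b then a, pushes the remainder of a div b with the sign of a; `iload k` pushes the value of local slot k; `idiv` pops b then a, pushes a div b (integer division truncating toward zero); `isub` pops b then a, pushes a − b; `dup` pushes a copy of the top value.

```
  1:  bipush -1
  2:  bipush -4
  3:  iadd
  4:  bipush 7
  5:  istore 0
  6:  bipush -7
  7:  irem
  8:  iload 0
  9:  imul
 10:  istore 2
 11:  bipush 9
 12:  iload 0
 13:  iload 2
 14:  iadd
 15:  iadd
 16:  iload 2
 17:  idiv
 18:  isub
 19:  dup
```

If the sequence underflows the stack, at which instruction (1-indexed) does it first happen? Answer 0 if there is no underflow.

bipush -1  -1
bipush -4  -1 -4
iadd       -5
bipush 7   -5 7
istore 0   -5
bipush -7  -5 -7
irem       -5
iload 0    -5 7
imul       -35
istore 2   (empty)
bipush 9   9
iload 0    9 7
iload 2    9 7 -35
iadd       9 -28
iadd       -19
iload 2    -19 -35
idiv       0
isub  — needs 2 operands, stack has 1 → underflow

18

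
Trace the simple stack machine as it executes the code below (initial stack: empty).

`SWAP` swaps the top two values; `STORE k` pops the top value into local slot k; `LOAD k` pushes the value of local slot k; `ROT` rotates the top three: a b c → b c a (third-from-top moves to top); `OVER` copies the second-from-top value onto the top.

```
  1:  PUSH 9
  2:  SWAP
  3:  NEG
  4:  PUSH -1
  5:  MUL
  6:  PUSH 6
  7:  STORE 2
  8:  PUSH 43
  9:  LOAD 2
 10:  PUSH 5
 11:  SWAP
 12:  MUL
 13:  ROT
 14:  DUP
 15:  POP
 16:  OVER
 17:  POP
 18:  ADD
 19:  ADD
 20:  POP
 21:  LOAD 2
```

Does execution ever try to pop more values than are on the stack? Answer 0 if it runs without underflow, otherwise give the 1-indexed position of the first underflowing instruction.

2

PUSH 9 -> [9]
SWAP  — needs 2 operands, stack has 1 → underflow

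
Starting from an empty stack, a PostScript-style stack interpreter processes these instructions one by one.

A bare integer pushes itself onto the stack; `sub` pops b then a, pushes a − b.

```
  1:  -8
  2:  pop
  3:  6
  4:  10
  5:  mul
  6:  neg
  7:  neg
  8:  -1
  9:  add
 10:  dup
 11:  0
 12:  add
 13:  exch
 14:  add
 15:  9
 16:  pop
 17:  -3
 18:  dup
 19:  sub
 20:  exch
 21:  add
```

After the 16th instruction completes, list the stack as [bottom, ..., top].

-8   : [-8]
pop  : []
6    : [6]
10   : [6, 10]
mul  : [60]
neg  : [-60]
neg  : [60]
-1   : [60, -1]
add  : [59]
dup  : [59, 59]
0    : [59, 59, 0]
add  : [59, 59]
exch : [59, 59]
add  : [118]
9    : [118, 9]
pop  : [118]

[118]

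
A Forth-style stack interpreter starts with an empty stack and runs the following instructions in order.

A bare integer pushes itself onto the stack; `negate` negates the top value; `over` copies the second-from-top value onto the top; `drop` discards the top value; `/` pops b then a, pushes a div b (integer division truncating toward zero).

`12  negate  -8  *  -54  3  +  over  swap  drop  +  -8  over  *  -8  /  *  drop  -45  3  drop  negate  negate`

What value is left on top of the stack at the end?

-45

12     -> [12]
negate -> [-12]
-8     -> [-12, -8]
*      -> [96]
-54    -> [96, -54]
3      -> [96, -54, 3]
+      -> [96, -51]
over   -> [96, -51, 96]
swap   -> [96, 96, -51]
drop   -> [96, 96]
+      -> [192]
-8     -> [192, -8]
over   -> [192, -8, 192]
*      -> [192, -1536]
-8     -> [192, -1536, -8]
/      -> [192, 192]
*      -> [36864]
drop   -> []
-45    -> [-45]
3      -> [-45, 3]
drop   -> [-45]
negate -> [45]
negate -> [-45]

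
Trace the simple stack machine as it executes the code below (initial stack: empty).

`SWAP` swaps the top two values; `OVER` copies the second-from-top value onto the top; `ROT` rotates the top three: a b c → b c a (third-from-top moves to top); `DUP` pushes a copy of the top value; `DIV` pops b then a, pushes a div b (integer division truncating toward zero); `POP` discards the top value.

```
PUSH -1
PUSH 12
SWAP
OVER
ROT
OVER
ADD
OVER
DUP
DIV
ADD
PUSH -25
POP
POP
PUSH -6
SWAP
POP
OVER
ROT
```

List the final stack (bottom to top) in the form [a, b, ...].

PUSH -1  -> -1
PUSH 12  -> -1 12
SWAP     -> 12 -1
OVER     -> 12 -1 12
ROT      -> -1 12 12
OVER     -> -1 12 12 12
ADD      -> -1 12 24
OVER     -> -1 12 24 12
DUP      -> -1 12 24 12 12
DIV      -> -1 12 24 1
ADD      -> -1 12 25
PUSH -25 -> -1 12 25 -25
POP      -> -1 12 25
POP      -> -1 12
PUSH -6  -> -1 12 -6
SWAP     -> -1 -6 12
POP      -> -1 -6
OVER     -> -1 -6 -1
ROT      -> -6 -1 -1

[-6, -1, -1]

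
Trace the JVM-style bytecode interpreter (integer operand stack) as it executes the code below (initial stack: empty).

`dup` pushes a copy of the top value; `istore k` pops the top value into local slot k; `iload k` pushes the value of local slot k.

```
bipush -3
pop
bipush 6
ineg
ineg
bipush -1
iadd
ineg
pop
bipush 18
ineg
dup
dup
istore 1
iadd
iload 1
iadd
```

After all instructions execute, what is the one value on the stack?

bipush -3 -> -3
pop       -> (empty)
bipush 6  -> 6
ineg      -> -6
ineg      -> 6
bipush -1 -> 6 -1
iadd      -> 5
ineg      -> -5
pop       -> (empty)
bipush 18 -> 18
ineg      -> -18
dup       -> -18 -18
dup       -> -18 -18 -18
istore 1  -> -18 -18
iadd      -> -36
iload 1   -> -36 -18
iadd      -> -54

-54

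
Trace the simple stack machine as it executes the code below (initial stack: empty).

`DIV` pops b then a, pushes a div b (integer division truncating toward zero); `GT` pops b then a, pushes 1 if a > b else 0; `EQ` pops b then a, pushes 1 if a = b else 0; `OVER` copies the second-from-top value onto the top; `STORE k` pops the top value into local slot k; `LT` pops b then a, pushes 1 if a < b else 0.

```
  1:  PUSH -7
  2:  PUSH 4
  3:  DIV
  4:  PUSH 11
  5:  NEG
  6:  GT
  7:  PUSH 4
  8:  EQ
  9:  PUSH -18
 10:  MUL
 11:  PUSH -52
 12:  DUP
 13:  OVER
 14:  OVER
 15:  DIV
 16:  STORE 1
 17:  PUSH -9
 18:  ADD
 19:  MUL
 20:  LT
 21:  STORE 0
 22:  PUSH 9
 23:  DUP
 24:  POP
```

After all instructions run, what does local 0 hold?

PUSH -7  : [-7]
PUSH 4   : [-7, 4]
DIV      : [-1]
PUSH 11  : [-1, 11]
NEG      : [-1, -11]
GT       : [1]
PUSH 4   : [1, 4]
EQ       : [0]
PUSH -18 : [0, -18]
MUL      : [0]
PUSH -52 : [0, -52]
DUP      : [0, -52, -52]
OVER     : [0, -52, -52, -52]
OVER     : [0, -52, -52, -52, -52]
DIV      : [0, -52, -52, 1]
STORE 1  : [0, -52, -52]
PUSH -9  : [0, -52, -52, -9]
ADD      : [0, -52, -61]
MUL      : [0, 3172]
LT       : [1]
STORE 0  : []
PUSH 9   : [9]
DUP      : [9, 9]
POP      : [9]

1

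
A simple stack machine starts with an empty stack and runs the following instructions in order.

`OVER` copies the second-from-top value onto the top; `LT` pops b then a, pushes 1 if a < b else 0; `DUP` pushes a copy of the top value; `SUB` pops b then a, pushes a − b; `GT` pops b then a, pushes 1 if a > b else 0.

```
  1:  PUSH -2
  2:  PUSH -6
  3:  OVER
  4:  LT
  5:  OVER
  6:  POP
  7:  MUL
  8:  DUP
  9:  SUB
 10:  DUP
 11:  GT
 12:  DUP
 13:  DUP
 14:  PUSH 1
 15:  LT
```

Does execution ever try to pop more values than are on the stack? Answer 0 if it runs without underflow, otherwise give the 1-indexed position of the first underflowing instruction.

PUSH -2 → -2
PUSH -6 → -2 -6
OVER    → -2 -6 -2
LT      → -2 1
OVER    → -2 1 -2
POP     → -2 1
MUL     → -2
DUP     → -2 -2
SUB     → 0
DUP     → 0 0
GT      → 0
DUP     → 0 0
DUP     → 0 0 0
PUSH 1  → 0 0 0 1
LT      → 0 0 1

0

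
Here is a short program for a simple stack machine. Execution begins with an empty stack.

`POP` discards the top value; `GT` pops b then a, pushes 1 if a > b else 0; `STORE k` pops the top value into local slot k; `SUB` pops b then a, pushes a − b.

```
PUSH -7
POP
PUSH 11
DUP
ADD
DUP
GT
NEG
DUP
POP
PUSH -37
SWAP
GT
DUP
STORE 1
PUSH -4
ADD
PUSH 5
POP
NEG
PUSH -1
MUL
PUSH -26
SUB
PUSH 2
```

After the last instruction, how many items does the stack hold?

PUSH -7  : -7
POP      : (empty)
PUSH 11  : 11
DUP      : 11 11
ADD      : 22
DUP      : 22 22
GT       : 0
NEG      : 0
DUP      : 0 0
POP      : 0
PUSH -37 : 0 -37
SWAP     : -37 0
GT       : 0
DUP      : 0 0
STORE 1  : 0
PUSH -4  : 0 -4
ADD      : -4
PUSH 5   : -4 5
POP      : -4
NEG      : 4
PUSH -1  : 4 -1
MUL      : -4
PUSH -26 : -4 -26
SUB      : 22
PUSH 2   : 22 2

2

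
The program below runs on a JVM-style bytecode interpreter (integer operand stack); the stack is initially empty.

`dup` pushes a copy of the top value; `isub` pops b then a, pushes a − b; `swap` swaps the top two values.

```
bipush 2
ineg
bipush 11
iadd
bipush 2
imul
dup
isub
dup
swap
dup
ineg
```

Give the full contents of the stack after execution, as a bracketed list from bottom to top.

[0, 0, 0]

bipush 2   [2]
ineg       [-2]
bipush 11  [-2, 11]
iadd       [9]
bipush 2   [9, 2]
imul       [18]
dup        [18, 18]
isub       [0]
dup        [0, 0]
swap       [0, 0]
dup        [0, 0, 0]
ineg       [0, 0, 0]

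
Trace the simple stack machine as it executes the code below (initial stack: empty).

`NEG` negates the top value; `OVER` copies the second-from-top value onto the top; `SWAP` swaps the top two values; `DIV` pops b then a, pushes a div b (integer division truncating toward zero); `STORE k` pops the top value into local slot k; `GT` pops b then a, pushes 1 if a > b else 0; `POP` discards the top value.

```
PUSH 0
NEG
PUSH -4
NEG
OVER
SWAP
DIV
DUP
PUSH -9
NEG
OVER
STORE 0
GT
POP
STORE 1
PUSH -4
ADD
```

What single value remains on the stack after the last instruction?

PUSH 0  → 0
NEG     → 0
PUSH -4 → 0 -4
NEG     → 0 4
OVER    → 0 4 0
SWAP    → 0 0 4
DIV     → 0 0
DUP     → 0 0 0
PUSH -9 → 0 0 0 -9
NEG     → 0 0 0 9
OVER    → 0 0 0 9 0
STORE 0 → 0 0 0 9
GT      → 0 0 0
POP     → 0 0
STORE 1 → 0
PUSH -4 → 0 -4
ADD     → -4

-4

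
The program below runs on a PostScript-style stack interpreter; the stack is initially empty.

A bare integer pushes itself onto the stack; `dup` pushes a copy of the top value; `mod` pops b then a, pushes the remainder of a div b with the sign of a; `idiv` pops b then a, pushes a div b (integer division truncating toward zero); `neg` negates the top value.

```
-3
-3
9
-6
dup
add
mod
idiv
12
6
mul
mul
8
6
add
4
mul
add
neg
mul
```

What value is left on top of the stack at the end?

168

-3   -> -3
-3   -> -3 -3
9    -> -3 -3 9
-6   -> -3 -3 9 -6
dup  -> -3 -3 9 -6 -6
add  -> -3 -3 9 -12
mod  -> -3 -3 9
idiv -> -3 0
12   -> -3 0 12
6    -> -3 0 12 6
mul  -> -3 0 72
mul  -> -3 0
8    -> -3 0 8
6    -> -3 0 8 6
add  -> -3 0 14
4    -> -3 0 14 4
mul  -> -3 0 56
add  -> -3 56
neg  -> -3 -56
mul  -> 168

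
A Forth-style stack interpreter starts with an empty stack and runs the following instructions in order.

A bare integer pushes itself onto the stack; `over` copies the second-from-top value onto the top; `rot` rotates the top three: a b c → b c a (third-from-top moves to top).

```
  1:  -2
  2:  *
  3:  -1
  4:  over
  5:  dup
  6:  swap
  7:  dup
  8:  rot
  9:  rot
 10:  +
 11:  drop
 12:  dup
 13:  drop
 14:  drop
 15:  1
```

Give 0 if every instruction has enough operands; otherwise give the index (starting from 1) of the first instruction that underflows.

-2 : -2
*  — needs 2 operands, stack has 1 → underflow

2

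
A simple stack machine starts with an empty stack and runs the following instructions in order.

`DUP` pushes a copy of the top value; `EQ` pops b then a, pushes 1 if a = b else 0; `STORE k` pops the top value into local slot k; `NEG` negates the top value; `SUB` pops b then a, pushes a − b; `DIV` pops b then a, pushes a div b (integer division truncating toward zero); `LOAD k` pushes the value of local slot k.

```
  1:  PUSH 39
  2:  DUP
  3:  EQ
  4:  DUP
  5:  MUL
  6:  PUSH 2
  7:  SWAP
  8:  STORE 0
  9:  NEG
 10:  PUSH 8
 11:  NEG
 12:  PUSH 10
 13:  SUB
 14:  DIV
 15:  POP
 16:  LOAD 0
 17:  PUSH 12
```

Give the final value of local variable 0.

PUSH 39 : 39
DUP     : 39 39
EQ      : 1
DUP     : 1 1
MUL     : 1
PUSH 2  : 1 2
SWAP    : 2 1
STORE 0 : 2
NEG     : -2
PUSH 8  : -2 8
NEG     : -2 -8
PUSH 10 : -2 -8 10
SUB     : -2 -18
DIV     : 0
POP     : (empty)
LOAD 0  : 1
PUSH 12 : 1 12

1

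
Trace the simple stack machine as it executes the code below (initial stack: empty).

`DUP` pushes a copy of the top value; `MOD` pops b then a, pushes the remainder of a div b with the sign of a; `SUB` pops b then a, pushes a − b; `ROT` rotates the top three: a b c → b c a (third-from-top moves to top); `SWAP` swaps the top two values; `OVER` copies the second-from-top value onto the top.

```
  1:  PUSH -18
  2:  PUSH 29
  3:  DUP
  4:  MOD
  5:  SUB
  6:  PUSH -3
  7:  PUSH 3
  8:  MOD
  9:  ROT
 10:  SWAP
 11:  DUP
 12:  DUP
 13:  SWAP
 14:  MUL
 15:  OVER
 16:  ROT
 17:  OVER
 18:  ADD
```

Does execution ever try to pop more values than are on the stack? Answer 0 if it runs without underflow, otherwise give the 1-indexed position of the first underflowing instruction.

9

PUSH -18 → -18
PUSH 29  → -18 29
DUP      → -18 29 29
MOD      → -18 0
SUB      → -18
PUSH -3  → -18 -3
PUSH 3   → -18 -3 3
MOD      → -18 0
ROT  — needs 3 operands, stack has 2 → underflow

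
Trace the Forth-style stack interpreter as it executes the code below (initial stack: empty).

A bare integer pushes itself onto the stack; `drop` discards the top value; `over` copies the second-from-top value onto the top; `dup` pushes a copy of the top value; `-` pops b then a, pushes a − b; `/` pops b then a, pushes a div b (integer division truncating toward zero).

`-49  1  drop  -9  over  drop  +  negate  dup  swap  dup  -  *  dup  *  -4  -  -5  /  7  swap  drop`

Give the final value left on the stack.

7

-49    -> -49
1      -> -49 1
drop   -> -49
-9     -> -49 -9
over   -> -49 -9 -49
drop   -> -49 -9
+      -> -58
negate -> 58
dup    -> 58 58
swap   -> 58 58
dup    -> 58 58 58
-      -> 58 0
*      -> 0
dup    -> 0 0
*      -> 0
-4     -> 0 -4
-      -> 4
-5     -> 4 -5
/      -> 0
7      -> 0 7
swap   -> 7 0
drop   -> 7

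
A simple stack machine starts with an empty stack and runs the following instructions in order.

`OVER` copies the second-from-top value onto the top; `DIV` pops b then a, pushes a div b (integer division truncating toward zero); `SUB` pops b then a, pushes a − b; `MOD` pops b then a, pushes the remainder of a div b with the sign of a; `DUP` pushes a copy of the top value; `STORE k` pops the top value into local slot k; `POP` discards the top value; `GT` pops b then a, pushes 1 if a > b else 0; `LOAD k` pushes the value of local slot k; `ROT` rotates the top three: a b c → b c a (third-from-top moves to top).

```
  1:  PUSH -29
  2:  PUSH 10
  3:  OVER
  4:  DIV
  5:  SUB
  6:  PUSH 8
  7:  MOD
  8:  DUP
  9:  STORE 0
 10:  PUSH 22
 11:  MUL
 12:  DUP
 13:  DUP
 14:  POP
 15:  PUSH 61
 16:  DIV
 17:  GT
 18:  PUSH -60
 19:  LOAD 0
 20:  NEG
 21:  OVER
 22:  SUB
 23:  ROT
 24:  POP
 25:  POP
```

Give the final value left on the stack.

-60

PUSH -29 -> -29
PUSH 10  -> -29 10
OVER     -> -29 10 -29
DIV      -> -29 0
SUB      -> -29
PUSH 8   -> -29 8
MOD      -> -5
DUP      -> -5 -5
STORE 0  -> -5
PUSH 22  -> -5 22
MUL      -> -110
DUP      -> -110 -110
DUP      -> -110 -110 -110
POP      -> -110 -110
PUSH 61  -> -110 -110 61
DIV      -> -110 -1
GT       -> 0
PUSH -60 -> 0 -60
LOAD 0   -> 0 -60 -5
NEG      -> 0 -60 5
OVER     -> 0 -60 5 -60
SUB      -> 0 -60 65
ROT      -> -60 65 0
POP      -> -60 65
POP      -> -60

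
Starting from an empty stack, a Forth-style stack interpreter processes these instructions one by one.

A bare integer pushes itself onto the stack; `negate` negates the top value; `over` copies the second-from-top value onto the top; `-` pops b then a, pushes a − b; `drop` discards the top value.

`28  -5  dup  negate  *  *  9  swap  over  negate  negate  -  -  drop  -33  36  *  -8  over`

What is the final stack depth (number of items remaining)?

3

28      [28]
-5      [28, -5]
dup     [28, -5, -5]
negate  [28, -5, 5]
*       [28, -25]
*       [-700]
9       [-700, 9]
swap    [9, -700]
over    [9, -700, 9]
negate  [9, -700, -9]
negate  [9, -700, 9]
-       [9, -709]
-       [718]
drop    []
-33     [-33]
36      [-33, 36]
*       [-1188]
-8      [-1188, -8]
over    [-1188, -8, -1188]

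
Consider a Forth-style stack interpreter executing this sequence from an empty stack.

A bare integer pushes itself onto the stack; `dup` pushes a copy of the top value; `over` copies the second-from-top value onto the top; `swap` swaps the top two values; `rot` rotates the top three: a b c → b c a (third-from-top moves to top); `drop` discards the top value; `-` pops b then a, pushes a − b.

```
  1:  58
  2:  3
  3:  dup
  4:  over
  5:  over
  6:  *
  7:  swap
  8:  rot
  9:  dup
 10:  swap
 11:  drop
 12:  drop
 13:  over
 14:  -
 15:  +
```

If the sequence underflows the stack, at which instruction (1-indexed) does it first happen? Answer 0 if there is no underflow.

0

58   : [58]
3    : [58, 3]
dup  : [58, 3, 3]
over : [58, 3, 3, 3]
over : [58, 3, 3, 3, 3]
*    : [58, 3, 3, 9]
swap : [58, 3, 9, 3]
rot  : [58, 9, 3, 3]
dup  : [58, 9, 3, 3, 3]
swap : [58, 9, 3, 3, 3]
drop : [58, 9, 3, 3]
drop : [58, 9, 3]
over : [58, 9, 3, 9]
-    : [58, 9, -6]
+    : [58, 3]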